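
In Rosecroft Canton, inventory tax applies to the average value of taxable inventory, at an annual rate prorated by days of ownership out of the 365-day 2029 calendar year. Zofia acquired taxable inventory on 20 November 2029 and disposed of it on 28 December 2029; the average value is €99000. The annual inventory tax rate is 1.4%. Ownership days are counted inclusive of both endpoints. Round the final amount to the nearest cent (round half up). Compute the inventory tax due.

€148.09

Days held (20 November – 28 December 2029): 39 out of 365
Tax = €99000 × 1.4% × 39/365 = €148.0932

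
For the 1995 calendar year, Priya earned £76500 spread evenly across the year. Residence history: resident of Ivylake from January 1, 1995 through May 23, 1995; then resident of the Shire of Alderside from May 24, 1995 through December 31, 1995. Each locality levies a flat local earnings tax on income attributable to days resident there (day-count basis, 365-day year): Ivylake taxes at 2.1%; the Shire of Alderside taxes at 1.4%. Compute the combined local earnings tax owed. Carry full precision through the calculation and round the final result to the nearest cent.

£1280.80

Ivylake, January 1 – May 23, 1995: 143 days → £76500 × 2.1% × 143/365 = £629.3959
The Shire of Alderside, May 24 – December 31, 1995: 222 days → £76500 × 1.4% × 222/365 = £651.4027
Total = £1280.7986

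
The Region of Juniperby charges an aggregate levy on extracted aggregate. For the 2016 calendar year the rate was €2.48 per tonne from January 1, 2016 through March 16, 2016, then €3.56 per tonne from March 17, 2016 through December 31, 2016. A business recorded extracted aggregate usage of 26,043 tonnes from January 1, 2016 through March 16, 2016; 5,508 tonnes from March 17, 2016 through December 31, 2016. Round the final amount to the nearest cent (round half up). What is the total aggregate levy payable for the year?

€84,195.12

January 1 – March 16, 2016: 26,043 tonnes at €2.48/tonne → €64,586.64
March 17 – December 31, 2016: 5,508 tonnes at €3.56/tonne → €19,608.48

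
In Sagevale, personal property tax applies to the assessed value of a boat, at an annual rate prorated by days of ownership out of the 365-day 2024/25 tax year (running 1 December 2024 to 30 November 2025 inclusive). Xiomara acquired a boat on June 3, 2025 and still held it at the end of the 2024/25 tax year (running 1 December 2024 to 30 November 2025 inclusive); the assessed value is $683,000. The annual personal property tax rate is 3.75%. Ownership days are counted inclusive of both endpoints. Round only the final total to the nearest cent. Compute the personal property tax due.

$12,700.99

Days held (June 3 – November 30, 2025): 181 out of 365
Tax = $683,000 × 3.75% × 181/365 = $12,700.9932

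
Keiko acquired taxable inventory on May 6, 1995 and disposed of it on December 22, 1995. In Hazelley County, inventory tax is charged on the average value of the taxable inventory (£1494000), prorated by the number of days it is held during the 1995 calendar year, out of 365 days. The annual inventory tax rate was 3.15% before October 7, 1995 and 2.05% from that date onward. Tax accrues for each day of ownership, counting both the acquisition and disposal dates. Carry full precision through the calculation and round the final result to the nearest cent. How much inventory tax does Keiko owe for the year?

£26316.91

May 6 – October 6, 1995: 154 days at 3.15% → £1494000 × 3.15% × 154/365 = £19855.8740
October 7 – December 22, 1995: 77 days at 2.05% → £1494000 × 2.05% × 77/365 = £6461.0384
Total = £26316.9123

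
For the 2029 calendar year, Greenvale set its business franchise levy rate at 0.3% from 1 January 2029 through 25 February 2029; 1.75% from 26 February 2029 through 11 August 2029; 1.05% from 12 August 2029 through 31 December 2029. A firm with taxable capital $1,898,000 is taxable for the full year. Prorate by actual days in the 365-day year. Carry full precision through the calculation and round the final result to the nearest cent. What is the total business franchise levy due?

1 January – 25 February 2029: 56 days at 0.3% → $1,898,000 × 0.3% × 56/365 = $873.6000
26 February – 11 August 2029: 167 days at 1.75% → $1,898,000 × 1.75% × 167/365 = $15,197.0000
12 August – 31 December 2029: 142 days at 1.05% → $1,898,000 × 1.05% × 142/365 = $7,753.2000
Total = $23,823.8000

$23,823.80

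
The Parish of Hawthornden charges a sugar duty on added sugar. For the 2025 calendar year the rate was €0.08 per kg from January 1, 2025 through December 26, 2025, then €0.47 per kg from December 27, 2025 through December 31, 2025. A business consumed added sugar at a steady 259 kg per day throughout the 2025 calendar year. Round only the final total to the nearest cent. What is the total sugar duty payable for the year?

January 1 – December 26, 2025: 360 days × 259 kg/day = 93,240 kg at €0.08/kg → €7,459.20
December 27 – December 31, 2025: 5 days × 259 kg/day = 1,295 kg at €0.47/kg → €608.65

€8,067.85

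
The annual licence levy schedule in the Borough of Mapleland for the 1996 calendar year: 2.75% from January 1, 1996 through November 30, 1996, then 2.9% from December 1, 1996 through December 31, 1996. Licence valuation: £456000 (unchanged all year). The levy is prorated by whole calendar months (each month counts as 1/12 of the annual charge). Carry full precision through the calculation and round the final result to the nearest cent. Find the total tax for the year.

£12597.00

January 1 – November 30, 1996: 11 months at 2.75% → £456000 × 2.75% × 11/12 = £11495.0000
December 1 – December 31, 1996: 1 month at 2.9% → £456000 × 2.9% × 1/12 = £1102.0000
Total = £12597.0000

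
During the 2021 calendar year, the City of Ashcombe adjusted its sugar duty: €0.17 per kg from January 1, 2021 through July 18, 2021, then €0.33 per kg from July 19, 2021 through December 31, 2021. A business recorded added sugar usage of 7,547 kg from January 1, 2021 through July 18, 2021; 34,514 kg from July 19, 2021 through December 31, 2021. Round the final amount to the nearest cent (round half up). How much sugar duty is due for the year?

€12672.61

January 1 – July 18, 2021: 7,547 kg at €0.17/kg → €1282.99
July 19 – December 31, 2021: 34,514 kg at €0.33/kg → €11389.62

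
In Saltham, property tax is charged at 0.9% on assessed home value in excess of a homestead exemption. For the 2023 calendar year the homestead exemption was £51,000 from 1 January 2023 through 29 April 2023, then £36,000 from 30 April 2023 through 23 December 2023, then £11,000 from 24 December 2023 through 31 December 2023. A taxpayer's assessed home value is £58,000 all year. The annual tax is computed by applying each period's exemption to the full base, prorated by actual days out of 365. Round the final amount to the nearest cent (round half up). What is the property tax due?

£158.92

1 January – 29 April 2023: 119 days, exemption £51,000 → (£58,000 − £51,000) × 0.9% × 119/365 = £20.5397
30 April – 23 December 2023: 238 days, exemption £36,000 → (£58,000 − £36,000) × 0.9% × 238/365 = £129.1068
24 December – 31 December 2023: 8 days, exemption £11,000 → (£58,000 − £11,000) × 0.9% × 8/365 = £9.2712
Total = £158.9178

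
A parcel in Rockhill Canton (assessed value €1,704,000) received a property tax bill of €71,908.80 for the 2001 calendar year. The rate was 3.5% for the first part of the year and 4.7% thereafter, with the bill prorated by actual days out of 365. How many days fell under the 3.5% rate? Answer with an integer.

Let d = days at the first rate; then 365 − d days at the second rate.
€1,704,000 × [3.5%·d + 4.7%·(365−d)] / 365 = €71,908.80
Solving gives d = 146, so the new rate took effect on May 27, 2001.

146 days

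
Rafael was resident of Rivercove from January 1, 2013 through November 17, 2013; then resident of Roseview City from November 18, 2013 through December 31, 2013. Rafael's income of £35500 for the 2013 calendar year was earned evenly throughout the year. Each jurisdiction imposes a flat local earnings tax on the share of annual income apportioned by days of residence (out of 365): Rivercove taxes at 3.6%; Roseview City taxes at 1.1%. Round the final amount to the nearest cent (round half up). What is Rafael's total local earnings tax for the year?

£1171.01

Rivercove, January 1 – November 17, 2013: 321 days → £35500 × 3.6% × 321/365 = £1123.9397
Roseview City, November 18 – December 31, 2013: 44 days → £35500 × 1.1% × 44/365 = £47.0740
Total = £1171.0137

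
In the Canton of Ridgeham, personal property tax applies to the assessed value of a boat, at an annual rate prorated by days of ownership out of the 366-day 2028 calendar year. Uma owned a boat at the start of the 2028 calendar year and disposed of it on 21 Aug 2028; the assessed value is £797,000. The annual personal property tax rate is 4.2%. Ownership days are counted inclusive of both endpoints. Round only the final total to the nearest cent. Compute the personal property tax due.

Days held (1 Jan – 21 Aug 2028): 234 out of 366
Tax = £797,000 × 4.2% × 234/366 = £21,401.4098

£21,401.41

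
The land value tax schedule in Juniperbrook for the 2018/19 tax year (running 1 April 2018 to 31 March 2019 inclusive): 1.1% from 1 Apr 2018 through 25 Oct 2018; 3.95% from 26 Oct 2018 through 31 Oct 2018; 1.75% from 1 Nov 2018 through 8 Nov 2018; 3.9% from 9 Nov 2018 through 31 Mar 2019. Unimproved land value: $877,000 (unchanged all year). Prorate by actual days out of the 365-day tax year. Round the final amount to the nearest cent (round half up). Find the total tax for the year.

$19,803.38

1 Apr – 25 Oct 2018: 208 days at 1.1% → $877,000 × 1.1% × 208/365 = $5,497.4685
26 Oct – 31 Oct 2018: 6 days at 3.95% → $877,000 × 3.95% × 6/365 = $569.4493
1 Nov – 8 Nov 2018: 8 days at 1.75% → $877,000 × 1.75% × 8/365 = $336.3836
9 Nov 2018 – 31 Mar 2019: 143 days at 3.9% → $877,000 × 3.9% × 143/365 = $13,400.0795
Total = $19,803.3808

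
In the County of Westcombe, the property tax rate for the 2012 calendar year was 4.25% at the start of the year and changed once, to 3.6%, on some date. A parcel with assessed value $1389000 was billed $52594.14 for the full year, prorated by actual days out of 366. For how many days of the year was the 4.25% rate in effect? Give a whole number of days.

Let d = days at the first rate; then 366 − d days at the second rate.
$1389000 × [4.25%·d + 3.6%·(366−d)] / 366 = $52594.14
Solving gives d = 105, so the new rate took effect on April 15, 2012.

105 days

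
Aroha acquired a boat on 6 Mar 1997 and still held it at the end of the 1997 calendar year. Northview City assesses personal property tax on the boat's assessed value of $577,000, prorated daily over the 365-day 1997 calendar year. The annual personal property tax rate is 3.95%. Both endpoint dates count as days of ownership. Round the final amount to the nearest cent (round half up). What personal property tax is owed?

$18,795.18

Days held (6 Mar – 31 Dec 1997): 301 out of 365
Tax = $577,000 × 3.95% × 301/365 = $18,795.1822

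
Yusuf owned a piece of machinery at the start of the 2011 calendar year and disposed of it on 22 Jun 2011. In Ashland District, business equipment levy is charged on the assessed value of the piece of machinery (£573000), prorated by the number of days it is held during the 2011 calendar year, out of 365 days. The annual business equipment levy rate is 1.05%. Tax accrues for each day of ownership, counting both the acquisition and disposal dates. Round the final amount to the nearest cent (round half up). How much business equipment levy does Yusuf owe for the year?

£2851.66

Days held (1 Jan – 22 Jun 2011): 173 out of 365
Tax = £573000 × 1.05% × 173/365 = £2851.6562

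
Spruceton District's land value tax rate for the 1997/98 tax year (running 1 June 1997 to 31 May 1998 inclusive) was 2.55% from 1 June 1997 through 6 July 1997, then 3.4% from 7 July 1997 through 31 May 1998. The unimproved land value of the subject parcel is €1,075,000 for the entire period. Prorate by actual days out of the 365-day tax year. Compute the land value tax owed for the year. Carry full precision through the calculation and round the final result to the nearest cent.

€35,648.77

1 June – 6 July 1997: 36 days at 2.55% → €1,075,000 × 2.55% × 36/365 = €2,703.6986
7 July 1997 – 31 May 1998: 329 days at 3.4% → €1,075,000 × 3.4% × 329/365 = €32,945.0685
Total = €35,648.7671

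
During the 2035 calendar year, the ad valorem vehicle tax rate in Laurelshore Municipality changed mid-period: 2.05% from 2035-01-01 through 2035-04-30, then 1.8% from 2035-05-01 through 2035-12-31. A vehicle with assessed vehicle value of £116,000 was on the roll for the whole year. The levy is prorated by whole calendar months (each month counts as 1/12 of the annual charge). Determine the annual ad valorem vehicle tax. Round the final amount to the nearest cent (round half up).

2035-01-01 to 2035-04-30: 4 months at 2.05% → £116,000 × 2.05% × 4/12 = £792.6667
2035-05-01 to 2035-12-31: 8 months at 1.8% → £116,000 × 1.8% × 8/12 = £1,392.0000
Total = £2,184.6667

£2,184.67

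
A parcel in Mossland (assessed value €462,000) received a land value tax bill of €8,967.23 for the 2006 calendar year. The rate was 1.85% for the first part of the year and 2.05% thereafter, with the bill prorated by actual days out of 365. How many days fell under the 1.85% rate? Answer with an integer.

199 days

Let d = days at the first rate; then 365 − d days at the second rate.
€462,000 × [1.85%·d + 2.05%·(365−d)] / 365 = €8,967.23
Solving gives d = 199, so the new rate took effect on 19 Jul 2006.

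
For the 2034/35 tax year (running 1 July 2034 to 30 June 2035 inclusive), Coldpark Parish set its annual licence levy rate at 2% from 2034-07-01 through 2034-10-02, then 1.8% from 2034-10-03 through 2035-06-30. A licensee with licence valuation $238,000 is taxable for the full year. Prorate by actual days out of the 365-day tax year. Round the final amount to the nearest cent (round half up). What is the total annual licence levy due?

2034-07-01 to 2034-10-02: 94 days at 2% → $238,000 × 2% × 94/365 = $1,225.8630
2034-10-03 to 2035-06-30: 271 days at 1.8% → $238,000 × 1.8% × 271/365 = $3,180.7233
Total = $4,406.5863

$4,406.59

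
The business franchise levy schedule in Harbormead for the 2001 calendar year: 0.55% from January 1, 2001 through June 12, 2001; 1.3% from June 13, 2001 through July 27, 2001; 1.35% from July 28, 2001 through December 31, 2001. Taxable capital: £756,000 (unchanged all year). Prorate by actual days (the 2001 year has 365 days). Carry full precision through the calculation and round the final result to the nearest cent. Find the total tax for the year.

£7,458.51

January 1 – June 12, 2001: 163 days at 0.55% → £756,000 × 0.55% × 163/365 = £1,856.8603
June 13 – July 27, 2001: 45 days at 1.3% → £756,000 × 1.3% × 45/365 = £1,211.6712
July 28 – December 31, 2001: 157 days at 1.35% → £756,000 × 1.35% × 157/365 = £4,389.9781
Total = £7,458.5096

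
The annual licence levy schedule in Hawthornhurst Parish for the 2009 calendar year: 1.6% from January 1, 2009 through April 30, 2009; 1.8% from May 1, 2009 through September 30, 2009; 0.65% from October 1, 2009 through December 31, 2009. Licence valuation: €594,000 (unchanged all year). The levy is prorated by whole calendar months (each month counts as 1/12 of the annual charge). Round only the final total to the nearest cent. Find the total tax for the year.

January 1 – April 30, 2009: 4 months at 1.6% → €594,000 × 1.6% × 4/12 = €3,168.0000
May 1 – September 30, 2009: 5 months at 1.8% → €594,000 × 1.8% × 5/12 = €4,455.0000
October 1 – December 31, 2009: 3 months at 0.65% → €594,000 × 0.65% × 3/12 = €965.2500
Total = €8,588.2500

€8,588.25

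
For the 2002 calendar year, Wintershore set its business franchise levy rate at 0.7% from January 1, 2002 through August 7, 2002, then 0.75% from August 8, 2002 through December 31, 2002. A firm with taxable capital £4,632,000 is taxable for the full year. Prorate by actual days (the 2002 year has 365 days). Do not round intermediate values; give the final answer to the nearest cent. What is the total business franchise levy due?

£33,350.40

January 1 – August 7, 2002: 219 days at 0.7% → £4,632,000 × 0.7% × 219/365 = £19,454.4000
August 8 – December 31, 2002: 146 days at 0.75% → £4,632,000 × 0.75% × 146/365 = £13,896.0000
Total = £33,350.4000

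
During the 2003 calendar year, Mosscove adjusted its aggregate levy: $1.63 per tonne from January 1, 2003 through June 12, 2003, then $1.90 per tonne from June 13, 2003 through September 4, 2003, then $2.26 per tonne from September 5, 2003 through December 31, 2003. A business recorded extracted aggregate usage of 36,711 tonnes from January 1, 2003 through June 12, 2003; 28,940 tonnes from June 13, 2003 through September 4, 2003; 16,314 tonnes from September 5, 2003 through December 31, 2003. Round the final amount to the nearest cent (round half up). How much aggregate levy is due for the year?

$151694.57

January 1 – June 12, 2003: 36,711 tonnes at $1.63/tonne → $59838.93
June 13 – September 4, 2003: 28,940 tonnes at $1.90/tonne → $54986.00
September 5 – December 31, 2003: 16,314 tonnes at $2.26/tonne → $36869.64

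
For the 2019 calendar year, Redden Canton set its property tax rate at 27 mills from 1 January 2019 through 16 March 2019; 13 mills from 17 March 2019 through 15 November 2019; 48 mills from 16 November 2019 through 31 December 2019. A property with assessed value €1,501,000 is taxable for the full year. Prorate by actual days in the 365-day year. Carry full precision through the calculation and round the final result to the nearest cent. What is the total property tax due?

€30,451.79

1 January – 16 March 2019: 75 days at 27 mills → €1,501,000 × 2.7% × 75/365 = €8,327.4658
17 March – 15 November 2019: 244 days at 13 mills → €1,501,000 × 1.3% × 244/365 = €13,044.3068
16 November – 31 December 2019: 46 days at 48 mills → €1,501,000 × 4.8% × 46/365 = €9,080.0219
Total = €30,451.7945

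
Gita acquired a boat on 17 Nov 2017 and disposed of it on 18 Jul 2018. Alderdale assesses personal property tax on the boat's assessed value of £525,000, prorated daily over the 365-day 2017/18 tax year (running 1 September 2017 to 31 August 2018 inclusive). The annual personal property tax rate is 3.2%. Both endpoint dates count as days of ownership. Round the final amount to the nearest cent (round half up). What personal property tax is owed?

Days held (17 Nov 2017 – 18 Jul 2018): 244 out of 365
Tax = £525,000 × 3.2% × 244/365 = £11,230.6849

£11,230.68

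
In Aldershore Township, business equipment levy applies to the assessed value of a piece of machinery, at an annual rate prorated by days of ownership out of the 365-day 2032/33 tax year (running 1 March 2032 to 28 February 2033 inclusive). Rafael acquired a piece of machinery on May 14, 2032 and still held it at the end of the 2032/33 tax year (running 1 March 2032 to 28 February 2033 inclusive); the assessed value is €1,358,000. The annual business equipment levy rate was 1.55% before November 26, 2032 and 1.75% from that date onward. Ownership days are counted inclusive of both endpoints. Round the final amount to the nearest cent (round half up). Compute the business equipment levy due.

€17,488.44

May 14 – November 25, 2032: 196 days at 1.55% → €1,358,000 × 1.55% × 196/365 = €11,303.0247
November 26, 2032 – February 28, 2033: 95 days at 1.75% → €1,358,000 × 1.75% × 95/365 = €6,185.4110
Total = €17,488.4356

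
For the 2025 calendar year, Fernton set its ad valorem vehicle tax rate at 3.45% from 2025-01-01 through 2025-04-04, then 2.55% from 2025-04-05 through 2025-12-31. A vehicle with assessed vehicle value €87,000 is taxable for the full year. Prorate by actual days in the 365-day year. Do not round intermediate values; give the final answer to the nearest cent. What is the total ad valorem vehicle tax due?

€2,420.15

2025-01-01 to 2025-04-04: 94 days at 3.45% → €87,000 × 3.45% × 94/365 = €772.9890
2025-04-05 to 2025-12-31: 271 days at 2.55% → €87,000 × 2.55% × 271/365 = €1,647.1603
Total = €2,420.1493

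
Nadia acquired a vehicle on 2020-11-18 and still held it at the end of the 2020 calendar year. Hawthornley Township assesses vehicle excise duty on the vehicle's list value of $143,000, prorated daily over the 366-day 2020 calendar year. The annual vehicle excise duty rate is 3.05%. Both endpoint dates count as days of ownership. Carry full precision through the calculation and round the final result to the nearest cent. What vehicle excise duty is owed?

$524.33

Days held (2020-11-18 to 2020-12-31): 44 out of 366
Tax = $143,000 × 3.05% × 44/366 = $524.3333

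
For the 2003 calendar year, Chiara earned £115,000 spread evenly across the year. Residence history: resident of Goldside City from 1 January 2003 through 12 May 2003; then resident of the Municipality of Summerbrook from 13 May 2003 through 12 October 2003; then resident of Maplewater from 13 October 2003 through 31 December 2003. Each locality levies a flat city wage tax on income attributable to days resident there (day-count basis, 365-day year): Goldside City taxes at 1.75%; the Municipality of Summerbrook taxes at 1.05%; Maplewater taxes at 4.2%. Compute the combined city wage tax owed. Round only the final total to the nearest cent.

£2,292.60

Goldside City, 1 January – 12 May 2003: 132 days → £115,000 × 1.75% × 132/365 = £727.8082
The Municipality of Summerbrook, 13 May – 12 October 2003: 153 days → £115,000 × 1.05% × 153/365 = £506.1575
Maplewater, 13 October – 31 December 2003: 80 days → £115,000 × 4.2% × 80/365 = £1,058.6301
Total = £2,292.5959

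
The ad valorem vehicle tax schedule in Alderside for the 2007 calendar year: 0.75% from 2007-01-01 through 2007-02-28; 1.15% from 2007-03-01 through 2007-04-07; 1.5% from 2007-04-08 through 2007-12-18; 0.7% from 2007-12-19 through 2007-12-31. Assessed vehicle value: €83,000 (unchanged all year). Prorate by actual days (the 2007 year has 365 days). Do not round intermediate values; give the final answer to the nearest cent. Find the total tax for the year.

€1,090.48

2007-01-01 to 2007-02-28: 59 days at 0.75% → €83,000 × 0.75% × 59/365 = €100.6233
2007-03-01 to 2007-04-07: 38 days at 1.15% → €83,000 × 1.15% × 38/365 = €99.3726
2007-04-08 to 2007-12-18: 255 days at 1.5% → €83,000 × 1.5% × 255/365 = €869.7945
2007-12-19 to 2007-12-31: 13 days at 0.7% → €83,000 × 0.7% × 13/365 = €20.6932
Total = €1,090.4836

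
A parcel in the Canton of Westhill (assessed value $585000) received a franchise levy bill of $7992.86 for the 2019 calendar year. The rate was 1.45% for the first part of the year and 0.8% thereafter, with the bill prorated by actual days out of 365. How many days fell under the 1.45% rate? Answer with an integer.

318 days

Let d = days at the first rate; then 365 − d days at the second rate.
$585000 × [1.45%·d + 0.8%·(365−d)] / 365 = $7992.86
Solving gives d = 318, so the new rate took effect on 15 Nov 2019.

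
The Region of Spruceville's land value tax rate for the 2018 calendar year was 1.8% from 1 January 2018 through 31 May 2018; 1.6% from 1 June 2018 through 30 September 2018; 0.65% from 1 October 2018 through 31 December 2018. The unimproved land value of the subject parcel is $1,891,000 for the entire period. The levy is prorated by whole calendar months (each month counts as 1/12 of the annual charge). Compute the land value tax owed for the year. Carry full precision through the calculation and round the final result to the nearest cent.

$27,340.71

1 January – 31 May 2018: 5 months at 1.8% → $1,891,000 × 1.8% × 5/12 = $14,182.5000
1 June – 30 September 2018: 4 months at 1.6% → $1,891,000 × 1.6% × 4/12 = $10,085.3333
1 October – 31 December 2018: 3 months at 0.65% → $1,891,000 × 0.65% × 3/12 = $3,072.8750
Total = $27,340.7083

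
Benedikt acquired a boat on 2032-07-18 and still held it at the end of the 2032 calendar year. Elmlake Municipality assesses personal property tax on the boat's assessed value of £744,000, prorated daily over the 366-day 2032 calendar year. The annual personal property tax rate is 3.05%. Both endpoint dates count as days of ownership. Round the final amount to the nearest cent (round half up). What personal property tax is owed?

Days held (2032-07-18 to 2032-12-31): 167 out of 366
Tax = £744,000 × 3.05% × 167/366 = £10,354.0000

£10,354.00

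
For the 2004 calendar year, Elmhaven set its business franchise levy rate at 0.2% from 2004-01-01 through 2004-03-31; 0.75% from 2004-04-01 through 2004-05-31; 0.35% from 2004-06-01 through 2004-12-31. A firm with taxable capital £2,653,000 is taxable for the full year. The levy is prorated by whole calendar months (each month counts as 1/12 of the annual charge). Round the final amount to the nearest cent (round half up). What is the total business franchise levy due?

2004-01-01 to 2004-03-31: 3 months at 0.2% → £2,653,000 × 0.2% × 3/12 = £1,326.5000
2004-04-01 to 2004-05-31: 2 months at 0.75% → £2,653,000 × 0.75% × 2/12 = £3,316.2500
2004-06-01 to 2004-12-31: 7 months at 0.35% → £2,653,000 × 0.35% × 7/12 = £5,416.5417
Total = £10,059.2917

£10,059.29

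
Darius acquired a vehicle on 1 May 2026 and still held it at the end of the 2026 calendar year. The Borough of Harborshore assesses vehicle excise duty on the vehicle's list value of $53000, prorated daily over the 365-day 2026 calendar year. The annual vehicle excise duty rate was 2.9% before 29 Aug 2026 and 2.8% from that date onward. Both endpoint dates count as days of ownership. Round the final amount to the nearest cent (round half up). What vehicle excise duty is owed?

1 May – 28 Aug 2026: 120 days at 2.9% → $53000 × 2.9% × 120/365 = $505.3151
29 Aug – 31 Dec 2026: 125 days at 2.8% → $53000 × 2.8% × 125/365 = $508.2192
Total = $1013.5342

$1013.53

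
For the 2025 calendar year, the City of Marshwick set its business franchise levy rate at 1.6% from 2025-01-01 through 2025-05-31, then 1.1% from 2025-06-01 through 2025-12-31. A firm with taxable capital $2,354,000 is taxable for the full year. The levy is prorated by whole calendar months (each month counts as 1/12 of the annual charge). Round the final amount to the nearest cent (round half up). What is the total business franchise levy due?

$30,798.17

2025-01-01 to 2025-05-31: 5 months at 1.6% → $2,354,000 × 1.6% × 5/12 = $15,693.3333
2025-06-01 to 2025-12-31: 7 months at 1.1% → $2,354,000 × 1.1% × 7/12 = $15,104.8333
Total = $30,798.1667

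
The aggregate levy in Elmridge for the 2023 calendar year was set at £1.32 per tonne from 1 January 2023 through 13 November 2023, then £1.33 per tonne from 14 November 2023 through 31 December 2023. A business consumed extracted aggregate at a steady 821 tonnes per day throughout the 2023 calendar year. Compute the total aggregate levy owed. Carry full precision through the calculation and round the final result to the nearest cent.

1 January – 13 November 2023: 317 days × 821 tonnes/day = 260,257 tonnes at £1.32/tonne → £343,539.24
14 November – 31 December 2023: 48 days × 821 tonnes/day = 39,408 tonnes at £1.33/tonne → £52,412.64

£395,951.88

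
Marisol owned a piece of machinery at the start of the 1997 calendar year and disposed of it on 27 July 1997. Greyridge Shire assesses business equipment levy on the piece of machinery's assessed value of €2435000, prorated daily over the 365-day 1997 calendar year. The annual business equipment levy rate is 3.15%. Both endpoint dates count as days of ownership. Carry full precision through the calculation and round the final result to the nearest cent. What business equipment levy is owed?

Days held (1 January – 27 July 1997): 208 out of 365
Tax = €2435000 × 3.15% × 208/365 = €43709.9178

€43709.92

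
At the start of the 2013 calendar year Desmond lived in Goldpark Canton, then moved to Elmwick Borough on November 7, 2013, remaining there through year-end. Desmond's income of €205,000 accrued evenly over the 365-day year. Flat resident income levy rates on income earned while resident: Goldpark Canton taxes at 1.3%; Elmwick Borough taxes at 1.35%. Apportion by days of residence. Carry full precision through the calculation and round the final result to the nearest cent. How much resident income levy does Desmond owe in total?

Goldpark Canton, January 1 – November 6, 2013: 310 days → €205,000 × 1.3% × 310/365 = €2,263.4247
Elmwick Borough, November 7 – December 31, 2013: 55 days → €205,000 × 1.35% × 55/365 = €417.0205
Total = €2,680.4452

€2,680.45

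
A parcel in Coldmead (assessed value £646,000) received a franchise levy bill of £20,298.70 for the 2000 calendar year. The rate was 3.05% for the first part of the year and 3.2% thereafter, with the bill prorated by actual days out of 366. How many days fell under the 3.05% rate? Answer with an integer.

Let d = days at the first rate; then 366 − d days at the second rate.
£646,000 × [3.05%·d + 3.2%·(366−d)] / 366 = £20,298.70
Solving gives d = 141, so the new rate took effect on 21 May 2000.

141 days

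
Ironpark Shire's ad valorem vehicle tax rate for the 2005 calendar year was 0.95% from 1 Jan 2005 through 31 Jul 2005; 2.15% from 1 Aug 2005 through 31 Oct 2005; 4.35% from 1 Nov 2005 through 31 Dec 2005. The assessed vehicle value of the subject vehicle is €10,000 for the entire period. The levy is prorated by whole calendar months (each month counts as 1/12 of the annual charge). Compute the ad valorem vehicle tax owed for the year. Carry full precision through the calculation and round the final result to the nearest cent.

1 Jan – 31 Jul 2005: 7 months at 0.95% → €10,000 × 0.95% × 7/12 = €55.4167
1 Aug – 31 Oct 2005: 3 months at 2.15% → €10,000 × 2.15% × 3/12 = €53.7500
1 Nov – 31 Dec 2005: 2 months at 4.35% → €10,000 × 4.35% × 2/12 = €72.5000
Total = €181.6667

€181.67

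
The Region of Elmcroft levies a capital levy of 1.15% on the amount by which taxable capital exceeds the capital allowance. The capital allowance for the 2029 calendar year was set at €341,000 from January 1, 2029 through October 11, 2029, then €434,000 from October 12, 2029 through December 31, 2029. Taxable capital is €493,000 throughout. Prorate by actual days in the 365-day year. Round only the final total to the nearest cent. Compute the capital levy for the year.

January 1 – October 11, 2029: 284 days, exemption €341,000 → (€493,000 − €341,000) × 1.15% × 284/365 = €1,360.0877
October 12 – December 31, 2029: 81 days, exemption €434,000 → (€493,000 − €434,000) × 1.15% × 81/365 = €150.5712
Total = €1,510.6589

€1,510.66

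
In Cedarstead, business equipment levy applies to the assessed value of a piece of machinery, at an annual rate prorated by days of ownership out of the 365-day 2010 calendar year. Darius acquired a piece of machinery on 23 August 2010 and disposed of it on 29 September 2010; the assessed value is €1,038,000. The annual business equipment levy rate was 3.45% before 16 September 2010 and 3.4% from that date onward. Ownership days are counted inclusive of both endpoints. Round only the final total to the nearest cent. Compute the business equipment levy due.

€3,708.36

23 August – 15 September 2010: 24 days at 3.45% → €1,038,000 × 3.45% × 24/365 = €2,354.6959
16 September – 29 September 2010: 14 days at 3.4% → €1,038,000 × 3.4% × 14/365 = €1,353.6658
Total = €3,708.3616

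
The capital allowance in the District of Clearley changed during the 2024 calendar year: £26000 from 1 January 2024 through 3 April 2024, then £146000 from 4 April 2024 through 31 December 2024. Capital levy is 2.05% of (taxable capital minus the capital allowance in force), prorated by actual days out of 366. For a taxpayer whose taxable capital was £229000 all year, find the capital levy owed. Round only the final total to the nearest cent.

1 January – 3 April 2024: 94 days, exemption £26000 → (£229000 − £26000) × 2.05% × 94/366 = £1068.8005
4 April – 31 December 2024: 272 days, exemption £146000 → (£229000 − £146000) × 2.05% × 272/366 = £1264.5027
Total = £2333.3033

£2333.30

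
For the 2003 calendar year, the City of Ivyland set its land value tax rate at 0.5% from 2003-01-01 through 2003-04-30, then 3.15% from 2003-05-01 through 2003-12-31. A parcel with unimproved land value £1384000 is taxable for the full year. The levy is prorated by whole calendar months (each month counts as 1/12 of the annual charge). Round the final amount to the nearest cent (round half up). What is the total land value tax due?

2003-01-01 to 2003-04-30: 4 months at 0.5% → £1384000 × 0.5% × 4/12 = £2306.6667
2003-05-01 to 2003-12-31: 8 months at 3.15% → £1384000 × 3.15% × 8/12 = £29064.0000
Total = £31370.6667

£31370.67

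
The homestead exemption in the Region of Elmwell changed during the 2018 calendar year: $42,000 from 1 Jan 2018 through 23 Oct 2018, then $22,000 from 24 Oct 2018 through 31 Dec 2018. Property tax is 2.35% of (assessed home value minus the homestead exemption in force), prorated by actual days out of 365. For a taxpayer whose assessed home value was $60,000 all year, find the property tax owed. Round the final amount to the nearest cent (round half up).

1 Jan – 23 Oct 2018: 296 days, exemption $42,000 → ($60,000 − $42,000) × 2.35% × 296/365 = $343.0356
24 Oct – 31 Dec 2018: 69 days, exemption $22,000 → ($60,000 − $22,000) × 2.35% × 69/365 = $168.8137
Total = $511.8493

$511.85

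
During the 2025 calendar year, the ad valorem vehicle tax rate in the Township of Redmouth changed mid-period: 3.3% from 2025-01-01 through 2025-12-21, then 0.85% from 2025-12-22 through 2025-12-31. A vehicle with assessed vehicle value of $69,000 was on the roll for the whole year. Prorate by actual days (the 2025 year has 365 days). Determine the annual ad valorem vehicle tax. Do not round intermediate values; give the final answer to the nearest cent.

$2,230.68

2025-01-01 to 2025-12-21: 355 days at 3.3% → $69,000 × 3.3% × 355/365 = $2,214.6164
2025-12-22 to 2025-12-31: 10 days at 0.85% → $69,000 × 0.85% × 10/365 = $16.0685
Total = $2,230.6849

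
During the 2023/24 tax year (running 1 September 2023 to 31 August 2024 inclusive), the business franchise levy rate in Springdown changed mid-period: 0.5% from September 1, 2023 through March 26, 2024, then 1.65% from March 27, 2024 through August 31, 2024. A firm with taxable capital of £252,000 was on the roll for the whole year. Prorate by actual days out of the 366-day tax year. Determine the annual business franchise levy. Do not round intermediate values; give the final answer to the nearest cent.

September 1, 2023 – March 26, 2024: 208 days at 0.5% → £252,000 × 0.5% × 208/366 = £716.0656
March 27 – August 31, 2024: 158 days at 1.65% → £252,000 × 1.65% × 158/366 = £1,794.9836
Total = £2,511.0492

£2,511.05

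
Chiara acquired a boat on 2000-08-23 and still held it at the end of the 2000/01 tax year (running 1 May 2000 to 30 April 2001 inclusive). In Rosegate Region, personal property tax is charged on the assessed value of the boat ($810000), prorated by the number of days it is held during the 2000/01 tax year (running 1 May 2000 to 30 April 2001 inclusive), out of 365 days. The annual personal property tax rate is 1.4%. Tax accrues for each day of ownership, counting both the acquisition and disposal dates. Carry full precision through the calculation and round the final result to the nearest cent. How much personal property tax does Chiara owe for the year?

Days held (2000-08-23 to 2001-04-30): 251 out of 365
Tax = $810000 × 1.4% × 251/365 = $7798.1918

$7798.19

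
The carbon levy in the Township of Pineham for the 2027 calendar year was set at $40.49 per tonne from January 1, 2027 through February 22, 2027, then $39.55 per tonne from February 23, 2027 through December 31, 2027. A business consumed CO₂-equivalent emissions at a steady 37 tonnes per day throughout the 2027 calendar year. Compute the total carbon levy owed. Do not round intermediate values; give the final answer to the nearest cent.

$535,966.09

January 1 – February 22, 2027: 53 days × 37 tonnes/day = 1,961 tonnes at $40.49/tonne → $79,400.89
February 23 – December 31, 2027: 312 days × 37 tonnes/day = 11,544 tonnes at $39.55/tonne → $456,565.20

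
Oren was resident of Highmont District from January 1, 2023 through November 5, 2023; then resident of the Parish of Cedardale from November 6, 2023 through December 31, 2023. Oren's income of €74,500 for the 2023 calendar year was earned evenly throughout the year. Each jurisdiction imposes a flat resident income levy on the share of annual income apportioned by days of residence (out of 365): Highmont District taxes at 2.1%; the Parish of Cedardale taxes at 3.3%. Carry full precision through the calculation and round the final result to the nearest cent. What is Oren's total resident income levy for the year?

Highmont District, January 1 – November 5, 2023: 309 days → €74,500 × 2.1% × 309/365 = €1,324.4671
The Parish of Cedardale, November 6 – December 31, 2023: 56 days → €74,500 × 3.3% × 56/365 = €377.1945
Total = €1,701.6616

€1,701.66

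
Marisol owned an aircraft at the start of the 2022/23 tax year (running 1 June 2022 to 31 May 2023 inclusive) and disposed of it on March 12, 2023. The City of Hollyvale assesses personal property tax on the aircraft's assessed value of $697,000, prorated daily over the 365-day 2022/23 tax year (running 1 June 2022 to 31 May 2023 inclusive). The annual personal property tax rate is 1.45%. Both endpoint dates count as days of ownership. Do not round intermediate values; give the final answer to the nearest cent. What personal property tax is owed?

$7,891.38

Days held (June 1, 2022 – March 12, 2023): 285 out of 365
Tax = $697,000 × 1.45% × 285/365 = $7,891.3767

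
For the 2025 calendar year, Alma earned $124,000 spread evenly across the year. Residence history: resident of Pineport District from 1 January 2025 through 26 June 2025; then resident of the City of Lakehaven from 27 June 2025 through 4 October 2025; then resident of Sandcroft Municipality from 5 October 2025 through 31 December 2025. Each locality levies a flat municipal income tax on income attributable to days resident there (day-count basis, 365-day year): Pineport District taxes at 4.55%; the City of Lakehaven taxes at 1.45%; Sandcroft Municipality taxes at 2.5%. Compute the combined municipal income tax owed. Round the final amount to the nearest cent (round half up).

Pineport District, 1 January – 26 June 2025: 177 days → $124,000 × 4.55% × 177/365 = $2,735.9836
The City of Lakehaven, 27 June – 4 October 2025: 100 days → $124,000 × 1.45% × 100/365 = $492.6027
Sandcroft Municipality, 5 October – 31 December 2025: 88 days → $124,000 × 2.5% × 88/365 = $747.3973
Total = $3,975.9836

$3,975.98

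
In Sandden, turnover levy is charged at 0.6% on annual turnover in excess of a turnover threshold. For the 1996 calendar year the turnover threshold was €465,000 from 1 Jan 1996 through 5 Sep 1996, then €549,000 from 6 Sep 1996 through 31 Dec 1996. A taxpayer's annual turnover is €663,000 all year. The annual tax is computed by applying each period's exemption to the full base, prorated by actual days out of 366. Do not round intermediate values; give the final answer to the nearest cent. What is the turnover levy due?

€1,026.89

1 Jan – 5 Sep 1996: 249 days, exemption €465,000 → (€663,000 − €465,000) × 0.6% × 249/366 = €808.2295
6 Sep – 31 Dec 1996: 117 days, exemption €549,000 → (€663,000 − €549,000) × 0.6% × 117/366 = €218.6557
Total = €1,026.8852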